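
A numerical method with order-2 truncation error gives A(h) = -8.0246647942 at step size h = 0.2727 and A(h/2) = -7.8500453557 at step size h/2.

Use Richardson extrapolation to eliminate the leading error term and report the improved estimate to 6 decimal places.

-7.791839

Leading term ∝ h^2; use weight 4 = 2^2.
Difference of the inputs: -7.8500453557 − (-8.0246647942) = 0.1746194385
Correction (A(h/2) − A(h))/(4 − 1) = 0.1746194385/3 = 0.0582064795
R = -7.8500453557 + 0.0582064795 = -7.7918388762
Correction |R − A(h/2)| = 5.821e-02; gap |A(h/2) − A(h)| = 1.746e-01.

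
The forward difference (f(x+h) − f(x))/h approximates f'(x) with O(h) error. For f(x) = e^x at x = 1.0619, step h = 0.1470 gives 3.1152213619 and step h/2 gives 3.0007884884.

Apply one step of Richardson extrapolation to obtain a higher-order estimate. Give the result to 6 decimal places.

2.886356

With r = 1 the leading error scales as h^1, so the weight is 2^1 = 2.
2*3.0007884884 = 6.0015769768; 6.0015769768 − 3.1152213619 = 2.8863556149
Extrapolated: 2.8863556149 / 1 = 2.8863556149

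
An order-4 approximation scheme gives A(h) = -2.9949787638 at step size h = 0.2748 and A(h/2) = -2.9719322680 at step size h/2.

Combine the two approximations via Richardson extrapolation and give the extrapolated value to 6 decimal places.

r = 4: numerator weight 16, denominator 15.
Numerator 16×A(h/2) − A(h) = 16×(-2.9719322680) − (-2.9949787638) = -44.5559375242
Denominator 16 − 1 = 15.
(-44.5559375242) ÷ 15 = -2.9703958349
Correction |R − A(h/2)| = 1.536e-03; gap |A(h/2) − A(h)| = 2.305e-02.

-2.970396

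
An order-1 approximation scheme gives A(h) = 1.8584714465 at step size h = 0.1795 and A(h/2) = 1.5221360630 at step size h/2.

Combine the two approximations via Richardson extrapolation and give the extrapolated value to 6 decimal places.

r = 1: numerator weight 2, denominator 1.
Numerator 2·A(h/2) − A(h) = 2·1.5221360630 − 1.8584714465 = 1.1858006795
Denominator 2 − 1 = 1.
Extrapolated: 1.1858006795 / 1 = 1.1858006795

1.185801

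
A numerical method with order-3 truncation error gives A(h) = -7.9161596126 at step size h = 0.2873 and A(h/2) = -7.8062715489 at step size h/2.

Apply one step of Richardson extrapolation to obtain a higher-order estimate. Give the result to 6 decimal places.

-7.790573

Order 3 gives 2^r = 8 and 2^r − 1 = 7.
Top: 8(-7.8062715489) − (-7.9161596126) = -54.5340127786
Extrapolated: (-54.5340127786) / 7 = -7.7905732541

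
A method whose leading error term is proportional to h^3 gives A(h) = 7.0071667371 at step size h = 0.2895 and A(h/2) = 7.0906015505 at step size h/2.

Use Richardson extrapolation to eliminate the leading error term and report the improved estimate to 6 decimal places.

7.102521

Order 3 gives 2^r = 8 and 2^r − 1 = 7.
8·7.0906015505 − 7.0071667371 = 49.7176456669
Denominator 8 − 1 = 7.
R = 49.7176456669/7 = 7.1025208096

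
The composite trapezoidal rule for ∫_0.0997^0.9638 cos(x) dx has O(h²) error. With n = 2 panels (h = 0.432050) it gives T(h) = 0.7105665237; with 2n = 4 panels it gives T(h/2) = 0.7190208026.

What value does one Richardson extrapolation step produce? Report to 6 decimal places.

0.721839

Order 2 gives 2^r = 4 and 2^r − 1 = 3.
4*0.7190208026 = 2.8760832104; 2.8760832104 − 0.7105665237 = 2.1655166867
R = 2.1655166867/3 = 0.7218388956
Correction |R − A(h/2)| = 2.818e-03; gap |A(h/2) − A(h)| = 8.454e-03.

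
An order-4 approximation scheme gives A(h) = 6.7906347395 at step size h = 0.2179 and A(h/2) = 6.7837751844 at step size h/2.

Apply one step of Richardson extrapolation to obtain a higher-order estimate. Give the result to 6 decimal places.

Error is O(h^4); halving h shrinks it by 2^4 = 16.
Top: 16(6.7837751844) − (6.7906347395) = 101.7497682109
Extrapolated: 101.7497682109 / 15 = 6.7833178807

6.783318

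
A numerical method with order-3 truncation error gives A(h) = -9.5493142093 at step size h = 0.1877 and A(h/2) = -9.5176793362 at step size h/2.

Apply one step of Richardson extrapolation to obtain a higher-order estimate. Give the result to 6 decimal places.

Leading term ∝ h^3; use weight 8 = 2^3.
A(h/2) − A(h) = -9.5176793362 − (-9.5493142093) = 0.0316348731
Correction (A(h/2) − A(h))/(8 − 1) = 0.0316348731/7 = 0.0045192676
R = -9.5176793362 + 0.0045192676 = -9.5131600686

-9.513160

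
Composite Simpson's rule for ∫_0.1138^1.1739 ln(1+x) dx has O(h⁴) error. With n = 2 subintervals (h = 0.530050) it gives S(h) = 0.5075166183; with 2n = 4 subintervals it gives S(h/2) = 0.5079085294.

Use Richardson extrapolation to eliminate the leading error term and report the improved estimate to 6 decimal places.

0.507935

Method order is 4; weight 2^4 = 16.
16 × 0.5079085294 = 8.1265364704; subtract 0.5075166183 → 7.6190198521
Extrapolated: 7.6190198521 / 15 = 0.5079346568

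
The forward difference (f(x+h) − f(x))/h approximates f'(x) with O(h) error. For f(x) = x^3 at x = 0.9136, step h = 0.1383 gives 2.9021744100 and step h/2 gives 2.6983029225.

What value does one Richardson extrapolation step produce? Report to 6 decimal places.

Leading term ∝ h^1; use weight 2 = 2^1.
2 × 2.6983029225 − 2.9021744100 = 2.4944314350
(2 × 2.6983029225 − 2.9021744100)/(2 − 1) = 2.4944314350
Shift from A(h/2): −0.2038714875.

2.494431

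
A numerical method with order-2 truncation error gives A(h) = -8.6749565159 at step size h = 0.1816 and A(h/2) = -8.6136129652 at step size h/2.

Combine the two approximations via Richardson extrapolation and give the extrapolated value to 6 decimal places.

Error is O(h^2); halving h shrinks it by 2^2 = 4.
Weighted: (-34.4544518608) − (-8.6749565159) = -25.7794953449
Extrapolated: (-25.7794953449) / 3 = -8.5931651150
Shift from A(h/2): +0.0204478502.

-8.593165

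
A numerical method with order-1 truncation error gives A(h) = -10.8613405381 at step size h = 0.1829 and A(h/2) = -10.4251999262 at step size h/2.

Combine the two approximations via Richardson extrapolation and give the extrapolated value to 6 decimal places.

-9.989059

Error is O(h^1); halving h shrinks it by 2^1 = 2.
2*(-10.4251999262) − (-10.8613405381) = -9.9890593143
Denominator 2 − 1 = 1.
Result: -9.9890593143
Shift from A(h/2): +0.4361406119.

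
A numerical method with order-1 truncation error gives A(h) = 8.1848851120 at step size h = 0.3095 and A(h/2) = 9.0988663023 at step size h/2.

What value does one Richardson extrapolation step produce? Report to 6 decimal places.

Order 1 gives 2^r = 2 and 2^r − 1 = 1.
2^1×A(h/2) = 18.1977326046; minus A(h) gives 10.0128474926.
Denominator 2 − 1 = 1.
(2×9.0988663023 − 8.1848851120)/(2 − 1) = 10.0128474926

10.012847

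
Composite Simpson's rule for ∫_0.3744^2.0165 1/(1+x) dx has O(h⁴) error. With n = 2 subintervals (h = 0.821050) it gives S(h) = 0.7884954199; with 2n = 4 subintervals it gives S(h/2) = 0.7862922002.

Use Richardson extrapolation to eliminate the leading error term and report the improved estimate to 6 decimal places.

0.786145

Order 4 gives 2^r = 16 and 2^r − 1 = 15.
Numerator 16·A(h/2) − A(h) = 16·0.7862922002 − 0.7884954199 = 11.7921797833
Denominator 16 − 1 = 15.
(16·0.7862922002 − 0.7884954199)/(16 − 1) = 0.7861453189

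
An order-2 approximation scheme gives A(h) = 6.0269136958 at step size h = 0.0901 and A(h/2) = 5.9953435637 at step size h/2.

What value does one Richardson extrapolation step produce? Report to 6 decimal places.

5.984820

r = 2: numerator weight 4, denominator 3.
4·5.9953435637 − 6.0269136958 = 17.9544605590
(4·5.9953435637 − 6.0269136958)/(4 − 1) = 5.9848201863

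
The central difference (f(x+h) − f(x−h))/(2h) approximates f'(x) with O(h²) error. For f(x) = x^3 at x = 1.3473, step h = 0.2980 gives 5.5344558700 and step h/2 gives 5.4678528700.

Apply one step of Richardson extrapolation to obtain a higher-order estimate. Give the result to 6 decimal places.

Error is O(h^2); halving h shrinks it by 2^2 = 4.
4·5.4678528700 = 21.8714114800; 21.8714114800 − 5.5344558700 = 16.3369556100
16.3369556100 ÷ 3 = 5.4456518700
Shift from A(h/2): −0.0222010000.

5.445652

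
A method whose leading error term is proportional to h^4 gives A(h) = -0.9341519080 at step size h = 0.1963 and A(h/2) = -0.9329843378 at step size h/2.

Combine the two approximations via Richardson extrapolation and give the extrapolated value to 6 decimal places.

-0.932906

r = 4, so 2^r = 16.
16*(-0.9329843378) = -14.9277494048; subtract (-0.9341519080) → -13.9935974968
(16*(-0.9329843378) − (-0.9341519080))/(16 − 1) = -0.9329064998
Gap between inputs: 1.168e-03; correction applied: +0.0000778380.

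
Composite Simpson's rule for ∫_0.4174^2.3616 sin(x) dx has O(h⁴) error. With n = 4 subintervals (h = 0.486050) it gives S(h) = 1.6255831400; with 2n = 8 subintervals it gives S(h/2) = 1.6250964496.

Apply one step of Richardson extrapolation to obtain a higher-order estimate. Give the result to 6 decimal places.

r = 4: numerator weight 16, denominator 15.
Numerator 16·A(h/2) − A(h) = 16·1.6250964496 − 1.6255831400 = 24.3759600536
24.3759600536 ÷ 15 = 1.6250640036

1.625064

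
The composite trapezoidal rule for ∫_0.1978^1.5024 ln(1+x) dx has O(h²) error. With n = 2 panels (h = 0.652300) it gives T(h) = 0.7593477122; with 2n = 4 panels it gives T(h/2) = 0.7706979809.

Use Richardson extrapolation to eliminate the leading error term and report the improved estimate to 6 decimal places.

0.774481

With r = 2 the leading error scales as h^2, so the weight is 2^2 = 4.
4·0.7706979809 = 3.0827919236; 3.0827919236 − 0.7593477122 = 2.3234442114
Denominator 4 − 1 = 3.
So the Richardson estimate is 0.7744814038.
Correction |R − A(h/2)| = 3.783e-03; gap |A(h/2) − A(h)| = 1.135e-02.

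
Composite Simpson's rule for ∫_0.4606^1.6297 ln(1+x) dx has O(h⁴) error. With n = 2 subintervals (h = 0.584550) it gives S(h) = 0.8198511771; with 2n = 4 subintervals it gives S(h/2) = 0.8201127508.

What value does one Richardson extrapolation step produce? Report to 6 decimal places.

Order 4 gives 2^r = 16 and 2^r − 1 = 15.
16·0.8201127508 − 0.8198511771 = 12.3019528357
Denominator 16 − 1 = 15.
R = 12.3019528357/15 = 0.8201301890
Shift from A(h/2): +0.0000174382.

0.820130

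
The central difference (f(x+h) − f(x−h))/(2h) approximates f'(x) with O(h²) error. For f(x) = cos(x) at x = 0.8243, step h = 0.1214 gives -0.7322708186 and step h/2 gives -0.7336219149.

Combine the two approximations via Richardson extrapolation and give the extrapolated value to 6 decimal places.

-0.734072

With r = 2 the leading error scales as h^2, so the weight is 2^2 = 4.
4·(-0.7336219149) − (-0.7322708186) = -2.2022168410
(4·(-0.7336219149) − (-0.7322708186))/(4 − 1) = -0.7340722803
Gap between inputs: 1.351e-03; correction applied: −0.0004503654.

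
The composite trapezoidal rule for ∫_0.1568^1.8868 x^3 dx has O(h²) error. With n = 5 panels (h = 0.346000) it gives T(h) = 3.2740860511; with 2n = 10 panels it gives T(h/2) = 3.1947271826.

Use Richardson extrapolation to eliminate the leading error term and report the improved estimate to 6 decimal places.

Order 2 gives 2^r = 4 and 2^r − 1 = 3.
Numerator 4·A(h/2) − A(h) = 4·3.1947271826 − 3.2740860511 = 9.5048226793
Denominator 4 − 1 = 3.
9.5048226793 ÷ 3 = 3.1682742264
Shift from A(h/2): −0.0264529562.

3.168274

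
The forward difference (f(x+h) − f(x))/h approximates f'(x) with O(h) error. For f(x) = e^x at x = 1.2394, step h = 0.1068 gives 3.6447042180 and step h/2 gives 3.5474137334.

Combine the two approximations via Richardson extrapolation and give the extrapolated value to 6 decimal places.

3.450123

r = 1: numerator weight 2, denominator 1.
2 × 3.5474137334 = 7.0948274668; subtract 3.6447042180 → 3.4501232488
(2 × 3.5474137334 − 3.6447042180)/(2 − 1) = 3.4501232488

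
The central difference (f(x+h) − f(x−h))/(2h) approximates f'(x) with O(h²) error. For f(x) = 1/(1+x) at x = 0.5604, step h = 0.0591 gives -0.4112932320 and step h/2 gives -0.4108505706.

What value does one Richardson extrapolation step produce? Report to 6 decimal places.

-0.410703

r = 2, so 2^r = 4.
A(h/2) − A(h) = -0.4108505706 − (-0.4112932320) = 0.0004426614
Divide by 2^2 − 1 = 3: 0.0004426614/3 = 0.0001475538
R = A(h/2) + (A(h/2) − A(h))/3 = -0.4108505706 + 0.0001475538 = -0.4107030168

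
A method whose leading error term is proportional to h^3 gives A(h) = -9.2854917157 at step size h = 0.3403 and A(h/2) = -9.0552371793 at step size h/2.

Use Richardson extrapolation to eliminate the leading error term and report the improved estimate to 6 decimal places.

-9.022344

Leading term ∝ h^3; use weight 8 = 2^3.
Top: 8(-9.0552371793) − (-9.2854917157) = -63.1564057187
Denominator 8 − 1 = 7.
Result: -9.0223436741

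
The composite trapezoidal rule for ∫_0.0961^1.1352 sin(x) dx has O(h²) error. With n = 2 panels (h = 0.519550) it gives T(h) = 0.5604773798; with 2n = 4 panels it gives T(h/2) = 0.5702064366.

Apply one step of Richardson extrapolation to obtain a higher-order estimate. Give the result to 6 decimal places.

r = 2, so 2^r = 4.
Top: 4(0.5702064366) − (0.5604773798) = 1.7203483666
Denominator 4 − 1 = 3.
1.7203483666 ÷ 3 = 0.5734494555
Shift from A(h/2): +0.0032430189.

0.573449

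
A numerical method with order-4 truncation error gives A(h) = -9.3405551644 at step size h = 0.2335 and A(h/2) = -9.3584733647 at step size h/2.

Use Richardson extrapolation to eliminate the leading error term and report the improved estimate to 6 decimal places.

Method order is 4; weight 2^4 = 16.
16×(-9.3584733647) − (-9.3405551644) = -140.3950186708
(16×(-9.3584733647) − (-9.3405551644))/(16 − 1) = -9.3596679114

-9.359668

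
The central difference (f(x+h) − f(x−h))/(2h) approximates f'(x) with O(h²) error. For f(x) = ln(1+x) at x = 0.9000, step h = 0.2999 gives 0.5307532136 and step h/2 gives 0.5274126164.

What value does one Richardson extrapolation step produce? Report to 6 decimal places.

Method order is 2; weight 2^2 = 4.
Difference of the inputs: 0.5274126164 − 0.5307532136 = -0.0033405972
Correction (A(h/2) − A(h))/(4 − 1) = (-0.0033405972)/3 = -0.0011135324
R = A(h/2) + (A(h/2) − A(h))/3 = 0.5274126164 − 0.0011135324 = 0.5262990840

0.526299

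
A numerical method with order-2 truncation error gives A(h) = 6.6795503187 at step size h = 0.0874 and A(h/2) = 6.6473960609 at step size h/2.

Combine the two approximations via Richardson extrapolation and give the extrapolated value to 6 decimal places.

Method order is 2; weight 2^2 = 4.
Weighted: 26.5895842436 − 6.6795503187 = 19.9100339249
R = 19.9100339249/3 = 6.6366779750
Gap between inputs: 3.215e-02; correction applied: −0.0107180859.

6.636678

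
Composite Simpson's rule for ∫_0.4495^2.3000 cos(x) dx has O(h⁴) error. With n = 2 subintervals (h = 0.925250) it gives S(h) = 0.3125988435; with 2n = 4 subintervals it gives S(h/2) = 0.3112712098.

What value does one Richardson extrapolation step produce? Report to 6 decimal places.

With r = 4 the leading error scales as h^4, so the weight is 2^4 = 16.
16·0.3112712098 = 4.9803393568; 4.9803393568 − 0.3125988435 = 4.6677405133
4.6677405133 ÷ 15 = 0.3111827009
Gap between inputs: 1.328e-03; correction applied: −0.0000885089.

0.311183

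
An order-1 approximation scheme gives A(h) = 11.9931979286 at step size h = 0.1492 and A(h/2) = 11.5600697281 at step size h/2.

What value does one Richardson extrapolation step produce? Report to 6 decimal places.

Leading term ∝ h^1; use weight 2 = 2^1.
2 × 11.5600697281 = 23.1201394562; subtract 11.9931979286 → 11.1269415276
11.1269415276 ÷ 1 = 11.1269415276
Shift from A(h/2): −0.4331282005.

11.126942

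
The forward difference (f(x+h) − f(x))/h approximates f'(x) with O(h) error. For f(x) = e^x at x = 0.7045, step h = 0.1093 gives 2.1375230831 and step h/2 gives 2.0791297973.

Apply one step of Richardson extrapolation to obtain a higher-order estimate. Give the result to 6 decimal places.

2.020737

Error is O(h^1); halving h shrinks it by 2^1 = 2.
2·2.0791297973 = 4.1582595946; subtract 2.1375230831 → 2.0207365115
Divide by 2^1 − 1 = 1.
Result: 2.0207365115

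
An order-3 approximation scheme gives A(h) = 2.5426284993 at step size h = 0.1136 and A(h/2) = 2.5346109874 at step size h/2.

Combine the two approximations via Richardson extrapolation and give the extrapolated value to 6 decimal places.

Method order is 3; weight 2^3 = 8.
2^3×A(h/2) = 20.2768878992; minus A(h) gives 17.7342593999.
Denominator 8 − 1 = 7.
(8×2.5346109874 − 2.5426284993)/(8 − 1) = 2.5334656286

2.533466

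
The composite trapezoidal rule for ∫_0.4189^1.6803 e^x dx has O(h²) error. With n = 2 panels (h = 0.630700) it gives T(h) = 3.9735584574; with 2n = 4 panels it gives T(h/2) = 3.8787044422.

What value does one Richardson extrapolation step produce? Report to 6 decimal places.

3.847086

r = 2, so 2^r = 4.
4*3.8787044422 = 15.5148177688; 15.5148177688 − 3.9735584574 = 11.5412593114
Denominator 4 − 1 = 3.
(4*3.8787044422 − 3.9735584574)/(4 − 1) = 3.8470864371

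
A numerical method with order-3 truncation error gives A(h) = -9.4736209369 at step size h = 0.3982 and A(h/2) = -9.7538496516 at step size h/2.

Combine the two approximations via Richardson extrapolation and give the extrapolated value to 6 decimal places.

-9.793882

r = 3: numerator weight 8, denominator 7.
2^3×A(h/2) = -78.0307972128; minus A(h) gives -68.5571762759.
Divide by 2^3 − 1 = 7.
(-68.5571762759) ÷ 7 = -9.7938823251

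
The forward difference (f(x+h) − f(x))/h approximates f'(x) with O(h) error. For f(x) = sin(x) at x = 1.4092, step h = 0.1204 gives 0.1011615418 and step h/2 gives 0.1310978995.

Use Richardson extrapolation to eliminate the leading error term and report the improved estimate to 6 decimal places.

Error is O(h^1); halving h shrinks it by 2^1 = 2.
2*0.1310978995 − 0.1011615418 = 0.1610342572
Denominator 2 − 1 = 1.
0.1610342572 ÷ 1 = 0.1610342572

0.161034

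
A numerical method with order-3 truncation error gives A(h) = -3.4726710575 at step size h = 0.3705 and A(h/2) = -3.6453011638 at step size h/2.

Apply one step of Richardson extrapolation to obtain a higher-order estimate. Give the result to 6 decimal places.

-3.669963

Error is O(h^3); halving h shrinks it by 2^3 = 8.
Numerator 8*A(h/2) − A(h) = 8*(-3.6453011638) − (-3.4726710575) = -25.6897382529
Divide by 2^3 − 1 = 7.
(-25.6897382529) ÷ 7 = -3.6699626076
Shift from A(h/2): −0.0246614438.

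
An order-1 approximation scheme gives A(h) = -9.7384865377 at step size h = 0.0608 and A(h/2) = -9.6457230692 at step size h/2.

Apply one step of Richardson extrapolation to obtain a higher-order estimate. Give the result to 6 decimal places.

The method has order 1: 2^1 = 2.
2 × (-9.6457230692) − (-9.7384865377) = -9.5529596007
(-9.5529596007) ÷ 1 = -9.5529596007
Shift from A(h/2): +0.0927634685.

-9.552960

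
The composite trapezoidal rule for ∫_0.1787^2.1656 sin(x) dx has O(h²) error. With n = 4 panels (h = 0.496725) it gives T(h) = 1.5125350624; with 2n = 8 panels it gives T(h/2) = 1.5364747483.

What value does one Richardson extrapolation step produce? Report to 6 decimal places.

1.544455

r = 2, so 2^r = 4.
4*1.5364747483 = 6.1458989932; subtract 1.5125350624 → 4.6333639308
Divide by 2^2 − 1 = 3.
R = 4.6333639308/3 = 1.5444546436
Shift from A(h/2): +0.0079798953.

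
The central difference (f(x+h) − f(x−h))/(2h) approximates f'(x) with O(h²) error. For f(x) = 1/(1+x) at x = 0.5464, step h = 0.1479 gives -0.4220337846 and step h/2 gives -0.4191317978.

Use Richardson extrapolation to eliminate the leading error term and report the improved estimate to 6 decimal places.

-0.418164

Error is O(h^2); halving h shrinks it by 2^2 = 4.
Difference of the inputs: -0.4191317978 − (-0.4220337846) = 0.0029019868
Divide by 2^2 − 1 = 3: 0.0029019868/3 = 0.0009673289
R = A(h/2) + (A(h/2) − A(h))/3 = -0.4191317978 + 0.0009673289 = -0.4181644689
Correction |R − A(h/2)| = 9.673e-04; gap |A(h/2) − A(h)| = 2.902e-03.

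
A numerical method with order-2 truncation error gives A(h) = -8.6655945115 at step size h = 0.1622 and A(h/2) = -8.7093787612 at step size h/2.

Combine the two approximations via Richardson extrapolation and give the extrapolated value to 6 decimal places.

Order 2 gives 2^r = 4 and 2^r − 1 = 3.
Weighted: (-34.8375150448) − (-8.6655945115) = -26.1719205333
Denominator 4 − 1 = 3.
(-26.1719205333) ÷ 3 = -8.7239735111

-8.723974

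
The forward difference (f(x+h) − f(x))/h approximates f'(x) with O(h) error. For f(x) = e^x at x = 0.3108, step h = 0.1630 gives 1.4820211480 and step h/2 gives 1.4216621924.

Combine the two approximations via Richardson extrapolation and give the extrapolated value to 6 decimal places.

r = 1: numerator weight 2, denominator 1.
Numerator 2*A(h/2) − A(h) = 2*1.4216621924 − 1.4820211480 = 1.3613032368
1.3613032368 ÷ 1 = 1.3613032368
Correction |R − A(h/2)| = 6.036e-02; gap |A(h/2) − A(h)| = 6.036e-02.

1.361303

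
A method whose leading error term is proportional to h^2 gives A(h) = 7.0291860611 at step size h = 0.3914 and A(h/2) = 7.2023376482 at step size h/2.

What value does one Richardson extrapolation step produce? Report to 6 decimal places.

Order 2 gives 2^r = 4 and 2^r − 1 = 3.
Numerator 4 × A(h/2) − A(h) = 4 × 7.2023376482 − 7.0291860611 = 21.7801645317
Denominator 4 − 1 = 3.
Extrapolated: 21.7801645317 / 3 = 7.2600548439
Shift from A(h/2): +0.0577171957.

7.260055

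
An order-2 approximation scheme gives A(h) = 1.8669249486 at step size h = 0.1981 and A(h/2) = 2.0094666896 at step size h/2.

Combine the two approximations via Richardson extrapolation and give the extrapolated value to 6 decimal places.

r = 2: numerator weight 4, denominator 3.
Weighted: 8.0378667584 − 1.8669249486 = 6.1709418098
R = 6.1709418098/3 = 2.0569806033
Gap between inputs: 1.425e-01; correction applied: +0.0475139137.

2.056981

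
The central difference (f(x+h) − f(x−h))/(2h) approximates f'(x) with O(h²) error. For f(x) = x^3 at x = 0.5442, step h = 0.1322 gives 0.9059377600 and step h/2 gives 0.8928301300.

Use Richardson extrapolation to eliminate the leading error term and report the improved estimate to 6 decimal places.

r = 2, so 2^r = 4.
A(h/2) − A(h) = 0.8928301300 − 0.9059377600 = -0.0131076300
Divide by 2^2 − 1 = 3: (-0.0131076300)/3 = -0.0043692100
R = A(h/2) + (A(h/2) − A(h))/3 = 0.8928301300 − 0.0043692100 = 0.8884609200

0.888461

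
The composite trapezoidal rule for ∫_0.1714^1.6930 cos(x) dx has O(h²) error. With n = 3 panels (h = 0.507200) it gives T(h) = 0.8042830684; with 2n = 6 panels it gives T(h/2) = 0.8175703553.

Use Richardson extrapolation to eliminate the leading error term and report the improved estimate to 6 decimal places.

0.821999

Leading term ∝ h^2; use weight 4 = 2^2.
4×0.8175703553 = 3.2702814212; subtract 0.8042830684 → 2.4659983528
2.4659983528 ÷ 3 = 0.8219994509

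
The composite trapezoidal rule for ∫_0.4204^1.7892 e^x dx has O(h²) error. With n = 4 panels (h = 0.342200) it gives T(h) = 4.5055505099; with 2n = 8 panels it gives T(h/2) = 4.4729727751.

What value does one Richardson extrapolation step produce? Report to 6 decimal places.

4.462114

r = 2, so 2^r = 4.
2^2 × A(h/2) = 17.8918911004; minus A(h) gives 13.3863405905.
Denominator 4 − 1 = 3.
Extrapolated: 13.3863405905 / 3 = 4.4621135302
Correction |R − A(h/2)| = 1.086e-02; gap |A(h/2) − A(h)| = 3.258e-02.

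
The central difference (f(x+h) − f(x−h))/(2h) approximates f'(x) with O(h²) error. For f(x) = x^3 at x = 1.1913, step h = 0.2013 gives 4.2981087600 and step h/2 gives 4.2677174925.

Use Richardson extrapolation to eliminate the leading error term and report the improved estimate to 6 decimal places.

Method order is 2; weight 2^2 = 4.
4 × 4.2677174925 − 4.2981087600 = 12.7727612100
12.7727612100 ÷ 3 = 4.2575870700
Correction |R − A(h/2)| = 1.013e-02; gap |A(h/2) − A(h)| = 3.039e-02.

4.257587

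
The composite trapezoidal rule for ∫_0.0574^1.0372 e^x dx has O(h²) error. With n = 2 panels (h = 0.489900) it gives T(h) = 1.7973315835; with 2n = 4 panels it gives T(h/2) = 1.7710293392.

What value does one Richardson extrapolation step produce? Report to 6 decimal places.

r = 2, so 2^r = 4.
Top: 4(1.7710293392) − (1.7973315835) = 5.2867857733
Extrapolated: 5.2867857733 / 3 = 1.7622619244
Shift from A(h/2): −0.0087674148.

1.762262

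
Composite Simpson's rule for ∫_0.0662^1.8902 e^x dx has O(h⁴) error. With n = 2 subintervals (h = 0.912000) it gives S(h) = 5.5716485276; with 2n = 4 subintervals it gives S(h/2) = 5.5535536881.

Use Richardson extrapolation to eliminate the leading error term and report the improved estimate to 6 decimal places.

Error is O(h^4); halving h shrinks it by 2^4 = 16.
A(h/2) − A(h) = 5.5535536881 − 5.5716485276 = -0.0180948395
Divide by 2^4 − 1 = 15: (-0.0180948395)/15 = -0.0012063226
R = 5.5535536881 − 0.0012063226 = 5.5523473655

5.552347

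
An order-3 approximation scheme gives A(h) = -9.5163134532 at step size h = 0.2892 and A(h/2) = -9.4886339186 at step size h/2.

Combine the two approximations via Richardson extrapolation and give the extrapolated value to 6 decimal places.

-9.484680

Method order is 3; weight 2^3 = 8.
8 × (-9.4886339186) = -75.9090713488; (-75.9090713488) − (-9.5163134532) = -66.3927578956
(8 × (-9.4886339186) − (-9.5163134532))/(8 − 1) = -9.4846796994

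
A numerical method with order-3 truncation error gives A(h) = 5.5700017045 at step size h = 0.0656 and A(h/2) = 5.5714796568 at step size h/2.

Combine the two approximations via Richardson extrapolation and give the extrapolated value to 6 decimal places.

Order 3 gives 2^r = 8 and 2^r − 1 = 7.
8*5.5714796568 = 44.5718372544; 44.5718372544 − 5.5700017045 = 39.0018355499
Divide by 2^3 − 1 = 7.
Extrapolated: 39.0018355499 / 7 = 5.5716907928

5.571691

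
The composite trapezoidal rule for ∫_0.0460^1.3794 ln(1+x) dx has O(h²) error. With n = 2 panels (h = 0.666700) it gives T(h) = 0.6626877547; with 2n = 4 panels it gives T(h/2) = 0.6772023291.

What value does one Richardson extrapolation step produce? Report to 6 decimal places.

r = 2: numerator weight 4, denominator 3.
Weighted: 2.7088093164 − 0.6626877547 = 2.0461215617
Denominator 4 − 1 = 3.
R = 2.0461215617/3 = 0.6820405206
Gap between inputs: 1.451e-02; correction applied: +0.0048381915.

0.682041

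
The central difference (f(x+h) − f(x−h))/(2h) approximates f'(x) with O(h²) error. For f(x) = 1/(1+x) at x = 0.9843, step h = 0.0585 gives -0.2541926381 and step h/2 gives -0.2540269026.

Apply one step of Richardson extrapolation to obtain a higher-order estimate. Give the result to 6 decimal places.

-0.253972

Error is O(h^2); halving h shrinks it by 2^2 = 4.
Weighted: (-1.0161076104) − (-0.2541926381) = -0.7619149723
Extrapolated: (-0.7619149723) / 3 = -0.2539716574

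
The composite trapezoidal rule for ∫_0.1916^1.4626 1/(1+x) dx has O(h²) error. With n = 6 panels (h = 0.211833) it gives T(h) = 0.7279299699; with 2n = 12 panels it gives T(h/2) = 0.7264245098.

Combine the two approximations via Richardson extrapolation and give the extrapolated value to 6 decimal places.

0.725923

With r = 2 the leading error scales as h^2, so the weight is 2^2 = 4.
2^2×A(h/2) = 2.9056980392; minus A(h) gives 2.1777680693.
Divide by 2^2 − 1 = 3.
Result: 0.7259226898
Shift from A(h/2): −0.0005018200.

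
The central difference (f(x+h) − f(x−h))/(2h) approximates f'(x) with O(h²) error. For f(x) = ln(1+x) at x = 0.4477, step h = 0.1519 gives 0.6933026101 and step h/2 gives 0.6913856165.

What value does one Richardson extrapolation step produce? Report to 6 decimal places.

r = 2: numerator weight 4, denominator 3.
Weighted: 2.7655424660 − 0.6933026101 = 2.0722398559
2.0722398559 ÷ 3 = 0.6907466186

0.690747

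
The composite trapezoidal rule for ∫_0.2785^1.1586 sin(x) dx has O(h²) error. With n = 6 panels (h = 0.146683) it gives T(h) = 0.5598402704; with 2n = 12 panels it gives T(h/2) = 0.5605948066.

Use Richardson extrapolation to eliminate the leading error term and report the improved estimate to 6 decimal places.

0.560846

r = 2, so 2^r = 4.
Difference of the inputs: 0.5605948066 − 0.5598402704 = 0.0007545362
Divide by 2^2 − 1 = 3: 0.0007545362/3 = 0.0002515121
R = A(h/2) + (A(h/2) − A(h))/3 = 0.5605948066 + 0.0002515121 = 0.5608463187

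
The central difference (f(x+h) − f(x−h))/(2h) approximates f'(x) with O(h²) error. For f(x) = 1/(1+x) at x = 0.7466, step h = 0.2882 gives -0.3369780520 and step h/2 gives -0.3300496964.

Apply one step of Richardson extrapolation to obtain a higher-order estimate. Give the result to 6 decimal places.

-0.327740

Leading term ∝ h^2; use weight 4 = 2^2.
4·(-0.3300496964) = -1.3201987856; (-1.3201987856) − (-0.3369780520) = -0.9832207336
Denominator 4 − 1 = 3.
(-0.9832207336) ÷ 3 = -0.3277402445
Shift from A(h/2): +0.0023094519.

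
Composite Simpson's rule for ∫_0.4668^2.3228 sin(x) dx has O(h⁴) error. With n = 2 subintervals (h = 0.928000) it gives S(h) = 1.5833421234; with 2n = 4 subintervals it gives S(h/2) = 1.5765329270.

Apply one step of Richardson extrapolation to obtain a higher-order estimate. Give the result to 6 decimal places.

Method order is 4; weight 2^4 = 16.
A(h/2) − A(h) = 1.5765329270 − 1.5833421234 = -0.0068091964
Divide by 2^4 − 1 = 15: (-0.0068091964)/15 = -0.0004539464
R = A(h/2) + (A(h/2) − A(h))/15 = 1.5765329270 − 0.0004539464 = 1.5760789806

1.576079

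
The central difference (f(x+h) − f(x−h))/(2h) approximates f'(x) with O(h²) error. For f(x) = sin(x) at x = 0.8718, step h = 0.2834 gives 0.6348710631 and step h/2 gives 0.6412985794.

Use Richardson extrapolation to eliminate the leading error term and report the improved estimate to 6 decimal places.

r = 2, so 2^r = 4.
4·0.6412985794 − 0.6348710631 = 1.9303232545
R = 1.9303232545/3 = 0.6434410848

0.643441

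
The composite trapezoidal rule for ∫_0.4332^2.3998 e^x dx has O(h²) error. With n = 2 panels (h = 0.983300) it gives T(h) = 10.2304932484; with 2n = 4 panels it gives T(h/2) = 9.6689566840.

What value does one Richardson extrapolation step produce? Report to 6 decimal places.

9.481778

Order 2 gives 2^r = 4 and 2^r − 1 = 3.
4×9.6689566840 = 38.6758267360; 38.6758267360 − 10.2304932484 = 28.4453334876
28.4453334876 ÷ 3 = 9.4817778292
Shift from A(h/2): −0.1871788548.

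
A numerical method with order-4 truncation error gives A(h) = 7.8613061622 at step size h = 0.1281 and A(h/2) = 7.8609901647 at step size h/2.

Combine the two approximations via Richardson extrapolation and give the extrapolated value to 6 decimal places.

r = 4, so 2^r = 16.
Weighted: 125.7758426352 − 7.8613061622 = 117.9145364730
Denominator 16 − 1 = 15.
So the Richardson estimate is 7.8609690982.
Gap between inputs: 3.160e-04; correction applied: −0.0000210665.

7.860969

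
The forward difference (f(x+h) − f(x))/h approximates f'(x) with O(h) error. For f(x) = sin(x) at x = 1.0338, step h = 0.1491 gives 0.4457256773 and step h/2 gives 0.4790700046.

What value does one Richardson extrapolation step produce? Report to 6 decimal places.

Method order is 1; weight 2^1 = 2.
2^1×A(h/2) = 0.9581400092; minus A(h) gives 0.5124143319.
Divide by 2^1 − 1 = 1.
So the Richardson estimate is 0.5124143319.
Shift from A(h/2): +0.0333443273.

0.512414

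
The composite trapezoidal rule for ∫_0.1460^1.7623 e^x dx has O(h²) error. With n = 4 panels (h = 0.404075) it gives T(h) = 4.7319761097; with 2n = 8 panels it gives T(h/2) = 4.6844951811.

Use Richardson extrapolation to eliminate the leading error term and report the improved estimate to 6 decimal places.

4.668668

r = 2: numerator weight 4, denominator 3.
Numerator 4 × A(h/2) − A(h) = 4 × 4.6844951811 − 4.7319761097 = 14.0060046147
Denominator 4 − 1 = 3.
Extrapolated: 14.0060046147 / 3 = 4.6686682049
Gap between inputs: 4.748e-02; correction applied: −0.0158269762.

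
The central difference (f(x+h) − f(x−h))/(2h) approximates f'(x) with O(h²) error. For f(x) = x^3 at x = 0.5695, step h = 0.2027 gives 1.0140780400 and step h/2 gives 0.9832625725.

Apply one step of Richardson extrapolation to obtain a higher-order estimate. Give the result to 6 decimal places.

r = 2, so 2^r = 4.
Numerator 4·A(h/2) − A(h) = 4·0.9832625725 − 1.0140780400 = 2.9189722500
Divide by 2^2 − 1 = 3.
Result: 0.9729907500
Correction |R − A(h/2)| = 1.027e-02; gap |A(h/2) − A(h)| = 3.082e-02.

0.972991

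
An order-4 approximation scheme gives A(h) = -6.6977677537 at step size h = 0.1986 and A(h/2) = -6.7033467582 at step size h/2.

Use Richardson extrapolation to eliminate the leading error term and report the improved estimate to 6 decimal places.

-6.703719

The method has order 4: 2^4 = 16.
16 × (-6.7033467582) = -107.2535481312; subtract (-6.6977677537) → -100.5557803775
(16 × (-6.7033467582) − (-6.6977677537))/(16 − 1) = -6.7037186918
Correction |R − A(h/2)| = 3.719e-04; gap |A(h/2) − A(h)| = 5.579e-03.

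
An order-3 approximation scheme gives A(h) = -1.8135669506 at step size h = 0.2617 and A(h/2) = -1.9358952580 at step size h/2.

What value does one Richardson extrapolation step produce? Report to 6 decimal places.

Method order is 3; weight 2^3 = 8.
8 × (-1.9358952580) − (-1.8135669506) = -13.6735951134
Denominator 8 − 1 = 7.
Extrapolated: (-13.6735951134) / 7 = -1.9533707305

-1.953371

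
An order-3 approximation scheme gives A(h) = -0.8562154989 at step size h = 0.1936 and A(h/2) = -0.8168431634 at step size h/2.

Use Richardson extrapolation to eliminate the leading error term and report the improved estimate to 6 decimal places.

-0.811219

r = 3, so 2^r = 8.
8 × (-0.8168431634) − (-0.8562154989) = -5.6785298083
Denominator 8 − 1 = 7.
So the Richardson estimate is -0.8112185440.
Correction |R − A(h/2)| = 5.625e-03; gap |A(h/2) − A(h)| = 3.937e-02.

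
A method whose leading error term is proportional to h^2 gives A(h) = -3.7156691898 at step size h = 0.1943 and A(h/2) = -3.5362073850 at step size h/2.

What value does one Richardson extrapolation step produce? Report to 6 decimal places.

-3.476387

Leading term ∝ h^2; use weight 4 = 2^2.
Top: 4(-3.5362073850) − (-3.7156691898) = -10.4291603502
Denominator 4 − 1 = 3.
So the Richardson estimate is -3.4763867834.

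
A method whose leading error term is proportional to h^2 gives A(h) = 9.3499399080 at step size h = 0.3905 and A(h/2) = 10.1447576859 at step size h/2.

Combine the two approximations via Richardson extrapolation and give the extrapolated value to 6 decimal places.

Method order is 2; weight 2^2 = 4.
4×10.1447576859 = 40.5790307436; 40.5790307436 − 9.3499399080 = 31.2290908356
Divide by 2^2 − 1 = 3.
Result: 10.4096969452
Gap between inputs: 7.948e-01; correction applied: +0.2649392593.

10.409697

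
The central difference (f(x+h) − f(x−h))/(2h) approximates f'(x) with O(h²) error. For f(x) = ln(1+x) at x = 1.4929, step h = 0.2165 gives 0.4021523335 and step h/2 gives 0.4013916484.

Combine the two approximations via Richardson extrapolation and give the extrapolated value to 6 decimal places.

r = 2, so 2^r = 4.
Top: 4(0.4013916484) − (0.4021523335) = 1.2034142601
1.2034142601 ÷ 3 = 0.4011380867

0.401138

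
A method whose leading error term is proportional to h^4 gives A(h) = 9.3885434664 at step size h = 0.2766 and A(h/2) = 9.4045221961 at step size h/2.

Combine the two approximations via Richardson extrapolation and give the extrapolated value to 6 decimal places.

9.405587

Leading term ∝ h^4; use weight 16 = 2^4.
2^4*A(h/2) = 150.4723551376; minus A(h) gives 141.0838116712.
R = 141.0838116712/15 = 9.4055874447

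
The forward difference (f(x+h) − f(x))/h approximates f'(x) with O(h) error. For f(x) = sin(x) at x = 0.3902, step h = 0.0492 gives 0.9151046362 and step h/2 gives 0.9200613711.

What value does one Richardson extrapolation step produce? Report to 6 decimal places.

0.925018

The method has order 1: 2^1 = 2.
A(h/2) − A(h) = 0.9200613711 − 0.9151046362 = 0.0049567349
Divide by 2^1 − 1 = 1: 0.0049567349/1 = 0.0049567349
R = A(h/2) + (A(h/2) − A(h))/1 = 0.9200613711 + 0.0049567349 = 0.9250181060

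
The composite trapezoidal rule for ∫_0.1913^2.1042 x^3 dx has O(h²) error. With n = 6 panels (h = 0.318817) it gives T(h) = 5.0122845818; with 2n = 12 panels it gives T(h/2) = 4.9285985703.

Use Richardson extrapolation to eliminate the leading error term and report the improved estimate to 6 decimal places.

With r = 2 the leading error scales as h^2, so the weight is 2^2 = 4.
Top: 4(4.9285985703) − (5.0122845818) = 14.7021096994
(4·4.9285985703 − 5.0122845818)/(4 − 1) = 4.9007032331

4.900703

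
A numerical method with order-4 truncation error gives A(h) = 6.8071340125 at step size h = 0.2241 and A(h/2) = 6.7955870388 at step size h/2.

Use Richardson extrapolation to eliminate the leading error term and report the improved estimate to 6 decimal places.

Leading term ∝ h^4; use weight 16 = 2^4.
16 × 6.7955870388 = 108.7293926208; subtract 6.8071340125 → 101.9222586083
Denominator 16 − 1 = 15.
So the Richardson estimate is 6.7948172406.
Gap between inputs: 1.155e-02; correction applied: −0.0007697982.

6.794817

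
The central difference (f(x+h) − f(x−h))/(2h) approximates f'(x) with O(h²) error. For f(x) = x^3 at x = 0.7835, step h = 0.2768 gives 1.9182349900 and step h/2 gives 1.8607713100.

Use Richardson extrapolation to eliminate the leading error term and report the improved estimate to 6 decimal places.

r = 2: numerator weight 4, denominator 3.
4·1.8607713100 = 7.4430852400; 7.4430852400 − 1.9182349900 = 5.5248502500
5.5248502500 ÷ 3 = 1.8416167500

1.841617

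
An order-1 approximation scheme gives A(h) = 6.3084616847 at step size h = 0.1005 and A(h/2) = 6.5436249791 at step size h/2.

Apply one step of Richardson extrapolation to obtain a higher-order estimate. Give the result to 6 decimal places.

6.778788

The method has order 1: 2^1 = 2.
2×6.5436249791 − 6.3084616847 = 6.7787882735
(2×6.5436249791 − 6.3084616847)/(2 − 1) = 6.7787882735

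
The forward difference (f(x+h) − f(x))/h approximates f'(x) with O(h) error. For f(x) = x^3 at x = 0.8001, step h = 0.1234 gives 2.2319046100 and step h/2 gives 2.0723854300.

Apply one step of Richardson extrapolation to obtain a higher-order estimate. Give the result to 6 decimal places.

1.912866

Leading term ∝ h^1; use weight 2 = 2^1.
Weighted: 4.1447708600 − 2.2319046100 = 1.9128662500
Extrapolated: 1.9128662500 / 1 = 1.9128662500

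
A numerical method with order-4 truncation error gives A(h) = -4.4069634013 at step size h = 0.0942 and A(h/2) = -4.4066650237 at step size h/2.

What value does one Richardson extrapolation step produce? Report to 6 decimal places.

-4.406645

Error is O(h^4); halving h shrinks it by 2^4 = 16.
Difference of the inputs: -4.4066650237 − (-4.4069634013) = 0.0002983776
Divide by 2^4 − 1 = 15: 0.0002983776/15 = 0.0000198918
R = A(h/2) + (A(h/2) − A(h))/15 = -4.4066650237 + 0.0000198918 = -4.4066451319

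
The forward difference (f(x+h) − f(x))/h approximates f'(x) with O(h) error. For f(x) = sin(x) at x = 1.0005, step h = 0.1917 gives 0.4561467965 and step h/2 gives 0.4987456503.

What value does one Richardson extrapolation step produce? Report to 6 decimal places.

0.541345

Method order is 1; weight 2^1 = 2.
2^1*A(h/2) = 0.9974913006; minus A(h) gives 0.5413445041.
Divide by 2^1 − 1 = 1.
0.5413445041 ÷ 1 = 0.5413445041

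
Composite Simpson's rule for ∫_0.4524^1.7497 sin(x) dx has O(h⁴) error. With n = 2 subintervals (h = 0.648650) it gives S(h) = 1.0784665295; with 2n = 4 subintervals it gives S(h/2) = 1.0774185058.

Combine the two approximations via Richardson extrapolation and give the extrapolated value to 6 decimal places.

1.077349

The method has order 4: 2^4 = 16.
A(h/2) − A(h) = 1.0774185058 − 1.0784665295 = -0.0010480237
Correction (A(h/2) − A(h))/(16 − 1) = (-0.0010480237)/15 = -0.0000698682
R = A(h/2) + (A(h/2) − A(h))/15 = 1.0774185058 − 0.0000698682 = 1.0773486376
Correction |R − A(h/2)| = 6.987e-05; gap |A(h/2) − A(h)| = 1.048e-03.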